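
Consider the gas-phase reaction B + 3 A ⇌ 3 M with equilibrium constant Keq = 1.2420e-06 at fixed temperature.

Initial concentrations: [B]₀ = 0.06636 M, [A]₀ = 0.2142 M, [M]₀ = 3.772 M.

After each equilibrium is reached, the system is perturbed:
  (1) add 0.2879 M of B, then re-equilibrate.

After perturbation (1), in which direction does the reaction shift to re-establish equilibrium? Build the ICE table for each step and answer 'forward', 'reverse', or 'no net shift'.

Direction: forward

Q₀ = 8.2291e+04 vs Keq = 1.2420e-06 ⇒ Q>K, reverse
Step 1:
                  B         A         M
  init      0.06636    0.2142     3.772
  Δ           1.242     3.726    -3.726
  eq          1.308      3.94   0.04632
  solve Keq expr → x = -1.242; check Q = 1.2420e-06
Then add 0.2879 M of B.
Step 2:
                  B         A         M
  init        1.596      3.94   0.04632
  Δ       -0.001042 -0.003125  0.003125
  eq          1.595     3.937   0.04944
  solve Keq expr → x = 0.001042; check Q = 1.2420e-06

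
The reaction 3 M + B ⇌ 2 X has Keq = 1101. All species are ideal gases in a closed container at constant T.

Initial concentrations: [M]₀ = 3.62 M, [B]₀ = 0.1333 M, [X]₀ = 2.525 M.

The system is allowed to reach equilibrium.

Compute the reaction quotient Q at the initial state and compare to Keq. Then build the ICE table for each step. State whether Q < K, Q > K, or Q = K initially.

Q₀ = 1.008 vs Keq = 1101 ⇒ Q<K, forward
Step 1:
                   M          B          X
  I             3.62     0.1333      2.525
  C          -0.3993    -0.1331     0.2662
  E            3.221 2.1180e-04      2.791
  solve Keq expr → x = 0.1331; check Q = 1101

Q₀ = 1.008; Q < K (proceeds forward)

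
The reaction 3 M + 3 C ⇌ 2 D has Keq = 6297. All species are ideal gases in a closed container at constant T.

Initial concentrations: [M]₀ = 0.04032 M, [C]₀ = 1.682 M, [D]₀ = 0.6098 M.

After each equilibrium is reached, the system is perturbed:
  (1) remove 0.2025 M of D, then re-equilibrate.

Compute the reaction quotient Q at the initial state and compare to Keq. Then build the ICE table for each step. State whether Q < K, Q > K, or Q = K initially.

Q₀ = 1192; Q < K (proceeds forward)

Q₀ = 1192 vs Keq = 6297 ⇒ Q<K, forward
Step 1:
                    M           C           D
  I           0.04032       1.682      0.6098
  C          -0.01665    -0.01665      0.0111
  E           0.02367       1.665      0.6209
  solve Keq expr → x = 0.005551; check Q = 6297
Then remove 0.2025 M of D.
Step 2:
                    M           C           D
  I           0.02367       1.665      0.4184
  C         -0.005315   -0.005315    0.003543
  E           0.01835        1.66      0.4219
  solve Keq expr → x = 0.001772; check Q = 6297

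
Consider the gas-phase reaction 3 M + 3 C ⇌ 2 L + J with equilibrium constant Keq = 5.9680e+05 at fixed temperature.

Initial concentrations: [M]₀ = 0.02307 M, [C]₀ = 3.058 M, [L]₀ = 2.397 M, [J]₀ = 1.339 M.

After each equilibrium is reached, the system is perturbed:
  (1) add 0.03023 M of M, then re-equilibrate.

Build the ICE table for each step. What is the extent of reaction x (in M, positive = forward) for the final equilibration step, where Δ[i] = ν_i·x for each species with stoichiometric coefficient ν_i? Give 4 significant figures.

x = 0.01003 M

Q₀ = 2.1911e+04 vs Keq = 5.9680e+05 ⇒ Q<K, forward
Step 1:
                    M           C           L           J
  init        0.02307       3.058       2.397       1.339
  Δ          -0.01533    -0.01533     0.01022    0.005111
  eq         0.007738       3.043       2.407       1.344
  solve Keq expr → x = 0.005111; check Q = 5.9680e+05
Then add 0.03023 M of M.
Step 2:
                    M           C           L           J
  init        0.03797       3.043       2.407       1.344
  Δ          -0.03009    -0.03009     0.02006     0.01003
  eq         0.007878       3.013       2.427       1.354
  solve Keq expr → x = 0.01003; check Q = 5.9680e+05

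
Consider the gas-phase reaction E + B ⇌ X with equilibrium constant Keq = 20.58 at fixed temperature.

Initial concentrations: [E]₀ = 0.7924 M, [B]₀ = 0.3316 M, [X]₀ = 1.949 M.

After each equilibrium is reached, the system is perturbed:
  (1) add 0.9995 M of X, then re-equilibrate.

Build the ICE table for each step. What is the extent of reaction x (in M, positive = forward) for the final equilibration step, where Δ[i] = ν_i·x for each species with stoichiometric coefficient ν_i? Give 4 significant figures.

x = -0.0544 M

Q₀ = 7.417 vs Keq = 20.58 ⇒ Q<K, forward
Step 1:
                  E         B         X
  I          0.7924    0.3316     1.949
  C         -0.1671   -0.1671    0.1671
  E          0.6253    0.1645     2.116
  solve Keq expr → x = 0.1671; check Q = 20.58
Then add 0.9995 M of X.
Step 2:
                  E         B         X
  I          0.6253    0.1645     3.116
  C          0.0544    0.0544   -0.0544
  E          0.6797    0.2189     3.061
  solve Keq expr → x = -0.0544; check Q = 20.58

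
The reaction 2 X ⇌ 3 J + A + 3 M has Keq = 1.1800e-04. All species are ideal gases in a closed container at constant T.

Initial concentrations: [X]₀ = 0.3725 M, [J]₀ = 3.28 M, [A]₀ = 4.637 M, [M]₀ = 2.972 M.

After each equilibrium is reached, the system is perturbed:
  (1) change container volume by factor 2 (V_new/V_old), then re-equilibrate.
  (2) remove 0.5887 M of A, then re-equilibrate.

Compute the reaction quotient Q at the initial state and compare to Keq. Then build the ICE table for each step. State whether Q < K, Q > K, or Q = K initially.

Q₀ = 3.0957e+04; Q > K (proceeds reverse)

Q₀ = 3.0957e+04 vs Keq = 1.1800e-04 ⇒ Q>K, reverse
Step 1:
                  X         J         A         M
  init       0.3725      3.28     4.637     2.972
  Δ           1.897    -2.846   -0.9486    -2.846
  eq           2.27    0.4343     3.688    0.1263
  solve Keq expr → x = -0.9486; check Q = 1.1800e-04
Then change container volume by factor 2 (V_new/V_old).
Step 2:
                  X         J         A         M
  init        1.135    0.2171     1.844   0.06313
  Δ        -0.05248   0.07872   0.02624   0.07872
  eq          1.082    0.2958      1.87    0.1418
  solve Keq expr → x = 0.02624; check Q = 1.1800e-04
Then remove 0.5887 M of A.
Step 3:
                  X         J         A         M
  init        1.082    0.2958     1.282    0.1418
  Δ       -0.007937   0.01191  0.003968   0.01191
  eq          1.074    0.3078     1.286    0.1538
  solve Keq expr → x = 0.003968; check Q = 1.1800e-04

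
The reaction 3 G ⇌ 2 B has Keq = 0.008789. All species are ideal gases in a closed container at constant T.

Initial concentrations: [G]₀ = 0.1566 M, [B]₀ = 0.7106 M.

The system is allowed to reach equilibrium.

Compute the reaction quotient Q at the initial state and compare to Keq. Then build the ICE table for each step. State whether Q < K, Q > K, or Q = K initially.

Q₀ = 131.5; Q > K (proceeds reverse)

Q₀ = 131.5 vs Keq = 0.008789 ⇒ Q>K, reverse
Step 1:
                   G          B
  init        0.1566     0.7106
  Δ           0.9108    -0.6072
  eq           1.067     0.1034
  solve Keq expr → x = -0.3036; check Q = 0.008789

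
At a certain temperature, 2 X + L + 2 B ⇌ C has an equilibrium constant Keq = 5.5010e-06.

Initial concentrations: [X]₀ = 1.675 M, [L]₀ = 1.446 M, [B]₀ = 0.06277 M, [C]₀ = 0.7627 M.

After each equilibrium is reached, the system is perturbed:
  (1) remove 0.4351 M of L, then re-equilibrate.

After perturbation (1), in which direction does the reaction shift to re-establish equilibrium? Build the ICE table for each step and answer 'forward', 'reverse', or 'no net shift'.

Q₀ = 47.71 vs Keq = 5.5010e-06 ⇒ Q>K, reverse
Step 1:
                    X           L           B           C
  I             1.675       1.446     0.06277      0.7627
  C             1.525      0.7624       1.525     -0.7624
  E               3.2       2.208       1.588  3.1348e-04
  solve Keq expr → x = -0.7624; check Q = 5.5010e-06
Then remove 0.4351 M of L.
Step 2:
                    X           L           B           C
  I               3.2       1.773       1.588  3.1348e-04
  C        1.2339e-04  6.1695e-05  1.2339e-04 -6.1695e-05
  E               3.2       1.773       1.588  2.5178e-04
  solve Keq expr → x = -6.1695e-05; check Q = 5.5010e-06

Direction: reverse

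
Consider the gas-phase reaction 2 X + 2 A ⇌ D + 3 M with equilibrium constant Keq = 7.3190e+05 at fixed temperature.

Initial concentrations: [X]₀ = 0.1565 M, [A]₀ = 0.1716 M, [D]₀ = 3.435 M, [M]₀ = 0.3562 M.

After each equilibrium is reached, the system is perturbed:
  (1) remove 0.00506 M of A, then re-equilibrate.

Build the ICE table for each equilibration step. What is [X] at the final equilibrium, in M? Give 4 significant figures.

Q₀ = 215.3 vs Keq = 7.3190e+05 ⇒ Q<K, forward
Step 1:
                   X          A          D          M
  I           0.1565     0.1716      3.435     0.3562
  C           -0.133     -0.133    0.06651     0.1995
  E          0.02348    0.03858      3.502     0.5557
  solve Keq expr → x = 0.06651; check Q = 7.3190e+05
Then remove 0.00506 M of A.
Step 2:
                   X          A          D          M
  I          0.02348    0.03352      3.502     0.5557
  C         0.001897   0.001897 -9.4861e-04  -0.002846
  E          0.02538    0.03542      3.501     0.5529
  solve Keq expr → x = -9.4861e-04; check Q = 7.3190e+05

[X]_eq = 0.02538 M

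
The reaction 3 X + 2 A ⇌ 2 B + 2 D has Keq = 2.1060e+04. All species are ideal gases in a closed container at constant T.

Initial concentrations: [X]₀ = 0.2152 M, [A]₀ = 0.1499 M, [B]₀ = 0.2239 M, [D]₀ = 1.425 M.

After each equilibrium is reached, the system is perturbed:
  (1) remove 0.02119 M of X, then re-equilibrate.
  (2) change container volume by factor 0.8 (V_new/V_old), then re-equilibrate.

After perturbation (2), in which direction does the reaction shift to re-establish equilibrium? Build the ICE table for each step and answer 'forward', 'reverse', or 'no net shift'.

Direction: forward

Q₀ = 454.6 vs Keq = 2.1060e+04 ⇒ Q<K, forward
Step 1:
                   X          A          B          D
  I           0.2152     0.1499     0.2239      1.425
  C          -0.1036   -0.06904    0.06904    0.06904
  E           0.1116    0.08086     0.2929      1.494
  solve Keq expr → x = 0.03452; check Q = 2.1060e+04
Then remove 0.02119 M of X.
Step 2:
                   X          A          B          D
  I          0.09045    0.08086     0.2929      1.494
  C          0.01206   0.008039  -0.008039  -0.008039
  E           0.1025     0.0889     0.2849      1.486
  solve Keq expr → x = -0.00402; check Q = 2.1060e+04
Then change container volume by factor 0.8 (V_new/V_old).
Step 3:
                   X          A          B          D
  I           0.1281     0.1111     0.3561      1.858
  C          -0.0055  -0.003666   0.003666   0.003666
  E           0.1226     0.1075     0.3598      1.861
  solve Keq expr → x = 0.001833; check Q = 2.1060e+04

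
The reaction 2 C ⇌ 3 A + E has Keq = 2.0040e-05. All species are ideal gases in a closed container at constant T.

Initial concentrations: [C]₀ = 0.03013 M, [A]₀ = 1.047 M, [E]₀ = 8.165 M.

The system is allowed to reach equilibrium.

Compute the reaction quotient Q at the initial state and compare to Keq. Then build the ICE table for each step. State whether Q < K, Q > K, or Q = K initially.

Q₀ = 1.0323e+04 vs Keq = 2.0040e-05 ⇒ Q>K, reverse
Step 1:
                   C          A          E
  init       0.03013      1.047      8.165
  Δ           0.6907     -1.036    -0.3453
  eq          0.7208      0.011       7.82
  solve Keq expr → x = -0.3453; check Q = 2.0040e-05

Q₀ = 1.0323e+04; Q > K (proceeds reverse)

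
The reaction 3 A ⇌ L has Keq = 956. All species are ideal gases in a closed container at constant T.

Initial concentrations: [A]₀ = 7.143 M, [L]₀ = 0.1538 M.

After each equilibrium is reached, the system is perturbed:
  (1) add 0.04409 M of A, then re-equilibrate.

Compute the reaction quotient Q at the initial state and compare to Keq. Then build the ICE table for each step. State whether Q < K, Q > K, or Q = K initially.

Q₀ = 4.2200e-04 vs Keq = 956 ⇒ Q<K, forward
Step 1:
                   A          L
  Initial      7.143     0.1538
  Change      -7.005      2.335
  Equil       0.1376      2.489
  solve Keq expr → x = 2.335; check Q = 956
Then add 0.04409 M of A.
Step 2:
                   A          L
  Initial     0.1817      2.489
  Change    -0.04382    0.01461
  Equil       0.1378      2.504
  solve Keq expr → x = 0.01461; check Q = 956

Q₀ = 4.2200e-04; Q < K (proceeds forward)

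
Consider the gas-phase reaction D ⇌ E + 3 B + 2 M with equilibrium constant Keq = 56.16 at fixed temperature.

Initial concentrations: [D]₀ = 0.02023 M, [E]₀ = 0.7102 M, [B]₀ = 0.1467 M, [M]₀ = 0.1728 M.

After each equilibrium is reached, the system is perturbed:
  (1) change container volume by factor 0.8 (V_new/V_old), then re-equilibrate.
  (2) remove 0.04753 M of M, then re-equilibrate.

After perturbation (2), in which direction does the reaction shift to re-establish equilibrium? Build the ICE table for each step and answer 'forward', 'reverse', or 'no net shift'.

Direction: forward

Q₀ = 0.00331 vs Keq = 56.16 ⇒ Q<K, forward
Step 1:
                    D           E           B           M
  I           0.02023      0.7102      0.1467      0.1728
  C          -0.02022     0.02022     0.06067     0.04045
  E        5.2746e-06      0.7304      0.2074      0.2132
  solve Keq expr → x = 0.02022; check Q = 56.16
Then change container volume by factor 0.8 (V_new/V_old).
Step 2:
                    D           E           B           M
  I        6.5932e-06       0.913      0.2592      0.2666
  C        1.3514e-05 -1.3514e-05 -4.0542e-05 -2.7028e-05
  E        2.0107e-05       0.913      0.2592      0.2665
  solve Keq expr → x = -1.3514e-05; check Q = 56.16
Then remove 0.04753 M of M.
Step 3:
                    D           E           B           M
  I        2.0107e-05       0.913      0.2592       0.219
  C       -6.5270e-06  6.5270e-06  1.9581e-05  1.3054e-05
  E        1.3580e-05       0.913      0.2592       0.219
  solve Keq expr → x = 6.5270e-06; check Q = 56.16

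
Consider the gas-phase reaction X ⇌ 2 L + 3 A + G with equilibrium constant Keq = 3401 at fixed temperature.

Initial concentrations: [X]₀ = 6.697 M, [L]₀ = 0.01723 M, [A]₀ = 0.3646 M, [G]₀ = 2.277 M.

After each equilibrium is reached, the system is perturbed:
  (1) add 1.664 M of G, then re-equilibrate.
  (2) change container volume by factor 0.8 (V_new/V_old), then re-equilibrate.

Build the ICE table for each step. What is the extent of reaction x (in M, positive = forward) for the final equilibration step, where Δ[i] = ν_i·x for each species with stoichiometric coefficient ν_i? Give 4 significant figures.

Q₀ = 4.8922e-06 vs Keq = 3401 ⇒ Q<K, forward
Step 1:
                   X          L          A          G
  Initial      6.697    0.01723     0.3646      2.277
  Change      -1.963      3.925      5.888      1.963
  Equil        4.734      3.942      6.252       4.24
  solve Keq expr → x = 1.963; check Q = 3401
Then add 1.664 M of G.
Step 2:
                   X          L          A          G
  Initial      4.734      3.942      6.252      5.904
  Change       0.114    -0.2279    -0.3419     -0.114
  Equil        4.848      3.714       5.91       5.79
  solve Keq expr → x = -0.114; check Q = 3401
Then change container volume by factor 0.8 (V_new/V_old).
Step 3:
                   X          L          A          G
  Initial      6.061      4.643      7.388      7.237
  Change      0.4302    -0.8604     -1.291    -0.4302
  Equil        6.491      3.783      6.097      6.807
  solve Keq expr → x = -0.4302; check Q = 3401

x = -0.4302 M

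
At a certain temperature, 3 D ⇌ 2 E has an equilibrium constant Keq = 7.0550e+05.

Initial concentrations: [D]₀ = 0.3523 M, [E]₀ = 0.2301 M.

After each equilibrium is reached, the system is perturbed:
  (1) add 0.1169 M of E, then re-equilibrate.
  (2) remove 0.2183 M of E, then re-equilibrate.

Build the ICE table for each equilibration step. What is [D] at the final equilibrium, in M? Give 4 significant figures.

[D]_eq = 0.005682 M

Q₀ = 1.211 vs Keq = 7.0550e+05 ⇒ Q<K, forward
Step 1:
                    D           E
  Initial      0.3523      0.2301
  Change      -0.3456      0.2304
  Equil      0.006699      0.4605
  solve Keq expr → x = 0.1152; check Q = 7.0550e+05
Then add 0.1169 M of E.
Step 2:
                    D           E
  Initial    0.006699      0.5774
  Change     0.001084 -7.2261e-04
  Equil      0.007783      0.5767
  solve Keq expr → x = -3.6131e-04; check Q = 7.0550e+05
Then remove 0.2183 M of E.
Step 3:
                    D           E
  Initial    0.007783      0.3584
  Change      -0.0021      0.0014
  Equil      0.005682      0.3598
  solve Keq expr → x = 7.0009e-04; check Q = 7.0550e+05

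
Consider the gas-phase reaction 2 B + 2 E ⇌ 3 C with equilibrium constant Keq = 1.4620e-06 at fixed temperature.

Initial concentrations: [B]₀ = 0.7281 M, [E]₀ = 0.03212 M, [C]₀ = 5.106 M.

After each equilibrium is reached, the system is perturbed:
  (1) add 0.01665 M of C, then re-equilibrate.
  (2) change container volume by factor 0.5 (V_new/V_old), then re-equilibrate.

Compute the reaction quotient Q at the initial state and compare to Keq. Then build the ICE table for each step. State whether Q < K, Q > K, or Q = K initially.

Q₀ = 2.4339e+05; Q > K (proceeds reverse)

Q₀ = 2.4339e+05 vs Keq = 1.4620e-06 ⇒ Q>K, reverse
Step 1:
                  B         E         C
  Initial    0.7281   0.03212     5.106
  Change       3.36      3.36     -5.04
  Equil       4.088     3.392   0.06552
  solve Keq expr → x = -1.68; check Q = 1.4620e-06
Then add 0.01665 M of C.
Step 2:
                  B         E         C
  Initial     4.088     3.392   0.08217
  Change    0.01093   0.01093  -0.01639
  Equil       4.099     3.403   0.06578
  solve Keq expr → x = -0.005464; check Q = 1.4620e-06
Then change container volume by factor 0.5 (V_new/V_old).
Step 3:
                  B         E         C
  Initial     8.199     6.807    0.1316
  Change   -0.02235  -0.02235   0.03353
  Equil       8.176     6.784    0.1651
  solve Keq expr → x = 0.01118; check Q = 1.4620e-06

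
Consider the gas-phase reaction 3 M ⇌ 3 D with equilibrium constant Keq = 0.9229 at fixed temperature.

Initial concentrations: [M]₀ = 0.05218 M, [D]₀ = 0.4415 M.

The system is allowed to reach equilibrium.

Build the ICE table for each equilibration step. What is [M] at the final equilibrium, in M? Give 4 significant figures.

Q₀ = 605.7 vs Keq = 0.9229 ⇒ Q>K, reverse
Step 1:
                   M          D
  I          0.05218     0.4415
  C            0.198     -0.198
  E           0.2501     0.2435
  solve Keq expr → x = -0.06599; check Q = 0.9229

[M]_eq = 0.2501 M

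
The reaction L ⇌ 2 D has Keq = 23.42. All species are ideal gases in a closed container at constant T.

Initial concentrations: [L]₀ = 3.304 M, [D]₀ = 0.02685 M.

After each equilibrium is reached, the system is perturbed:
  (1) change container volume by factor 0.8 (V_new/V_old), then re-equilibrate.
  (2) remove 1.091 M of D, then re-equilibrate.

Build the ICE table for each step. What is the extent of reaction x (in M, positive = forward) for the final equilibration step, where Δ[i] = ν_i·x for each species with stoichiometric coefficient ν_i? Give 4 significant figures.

Q₀ = 2.1820e-04 vs Keq = 23.42 ⇒ Q<K, forward
Step 1:
                  L         D
  init        3.304   0.02685
  Δ           -2.35       4.7
  eq          0.954     4.727
  solve Keq expr → x = 2.35; check Q = 23.42
Then change container volume by factor 0.8 (V_new/V_old).
Step 2:
                  L         D
  init        1.193     5.909
  Δ          0.1503   -0.3006
  eq          1.343     5.608
  solve Keq expr → x = -0.1503; check Q = 23.42
Then remove 1.091 M of D.
Step 3:
                  L         D
  init        1.343     4.517
  Δ         -0.2597    0.5195
  eq          1.083     5.036
  solve Keq expr → x = 0.2597; check Q = 23.42

x = 0.2597 M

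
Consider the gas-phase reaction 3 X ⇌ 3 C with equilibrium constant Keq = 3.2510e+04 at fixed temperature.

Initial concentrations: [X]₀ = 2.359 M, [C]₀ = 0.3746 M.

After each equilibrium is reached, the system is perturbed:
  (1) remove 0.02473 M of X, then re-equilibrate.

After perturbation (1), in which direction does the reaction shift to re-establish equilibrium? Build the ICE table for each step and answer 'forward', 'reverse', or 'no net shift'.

Direction: reverse

Q₀ = 0.004004 vs Keq = 3.2510e+04 ⇒ Q<K, forward
Step 1:
                  X         C
  I           2.359    0.3746
  C          -2.276     2.276
  E         0.08305     2.651
  solve Keq expr → x = 0.7587; check Q = 3.2510e+04
Then remove 0.02473 M of X.
Step 2:
                  X         C
  I         0.05832     2.651
  C         0.02398  -0.02398
  E          0.0823     2.627
  solve Keq expr → x = -0.007993; check Q = 3.2510e+04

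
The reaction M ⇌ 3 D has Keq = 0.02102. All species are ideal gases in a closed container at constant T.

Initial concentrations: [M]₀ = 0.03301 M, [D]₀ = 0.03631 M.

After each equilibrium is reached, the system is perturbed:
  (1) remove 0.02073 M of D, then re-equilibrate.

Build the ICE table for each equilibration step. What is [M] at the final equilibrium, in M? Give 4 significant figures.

Q₀ = 0.00145 vs Keq = 0.02102 ⇒ Q<K, forward
Step 1:
                  M         D
  Initial   0.03301   0.03631
  Change   -0.01291   0.03873
  Equil      0.0201   0.07504
  solve Keq expr → x = 0.01291; check Q = 0.02102
Then remove 0.02073 M of D.
Step 2:
                  M         D
  Initial    0.0201   0.05431
  Change  -0.004757   0.01427
  Equil     0.01534   0.06858
  solve Keq expr → x = 0.004757; check Q = 0.02102

[M]_eq = 0.01534 M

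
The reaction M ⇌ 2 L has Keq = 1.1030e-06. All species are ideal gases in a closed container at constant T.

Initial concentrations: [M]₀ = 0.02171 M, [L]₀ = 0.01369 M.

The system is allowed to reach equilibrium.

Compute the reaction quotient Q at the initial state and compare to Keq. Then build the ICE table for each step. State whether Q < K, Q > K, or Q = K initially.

Q₀ = 0.008633; Q > K (proceeds reverse)

Q₀ = 0.008633 vs Keq = 1.1030e-06 ⇒ Q>K, reverse
Step 1:
                  M         L
  Initial   0.02171   0.01369
  Change   0.006756  -0.01351
  Equil     0.02847 1.7720e-04
  solve Keq expr → x = -0.006756; check Q = 1.1030e-06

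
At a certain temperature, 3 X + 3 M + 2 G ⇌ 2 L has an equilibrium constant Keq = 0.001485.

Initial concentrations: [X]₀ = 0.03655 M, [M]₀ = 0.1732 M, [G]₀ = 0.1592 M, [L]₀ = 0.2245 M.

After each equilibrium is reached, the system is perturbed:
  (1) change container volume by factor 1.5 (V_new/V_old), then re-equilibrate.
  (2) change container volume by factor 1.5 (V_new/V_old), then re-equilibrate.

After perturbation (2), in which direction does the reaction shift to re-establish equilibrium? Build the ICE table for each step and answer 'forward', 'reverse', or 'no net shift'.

Q₀ = 7.8386e+06 vs Keq = 0.001485 ⇒ Q>K, reverse
Step 1:
                  X         M         G         L
  init      0.03655    0.1732    0.1592    0.2245
  Δ          0.3349    0.3349    0.2233   -0.2233
  eq         0.3715    0.5081    0.3825  0.001209
  solve Keq expr → x = -0.1116; check Q = 0.001485
Then change container volume by factor 1.5 (V_new/V_old).
Step 2:
                  X         M         G         L
  init       0.2477    0.3388     0.255 8.0590e-04
  Δ       8.4668e-04 8.4668e-04 5.6445e-04 -5.6445e-04
  eq         0.2485    0.3396    0.2556 2.4144e-04
  solve Keq expr → x = -2.8223e-04; check Q = 0.001485
Then change container volume by factor 1.5 (V_new/V_old).
Step 3:
                  X         M         G         L
  init       0.1657    0.2264    0.1704 1.6096e-04
  Δ       1.6967e-04 1.6967e-04 1.1311e-04 -1.1311e-04
  eq         0.1658    0.2266    0.1705 4.7851e-05
  solve Keq expr → x = -5.6555e-05; check Q = 0.001485

Direction: reverse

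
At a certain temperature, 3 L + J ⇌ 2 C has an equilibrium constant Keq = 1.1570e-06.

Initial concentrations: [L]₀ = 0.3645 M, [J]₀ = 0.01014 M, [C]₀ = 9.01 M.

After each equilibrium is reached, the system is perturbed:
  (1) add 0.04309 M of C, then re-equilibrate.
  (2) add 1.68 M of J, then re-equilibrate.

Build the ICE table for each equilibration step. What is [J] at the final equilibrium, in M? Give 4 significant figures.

Q₀ = 1.6532e+05 vs Keq = 1.1570e-06 ⇒ Q>K, reverse
Step 1:
                    L           J           C
  Initial      0.3645     0.01014        9.01
  Change        13.34       4.447      -8.895
  Equil         13.71       4.458      0.1152
  solve Keq expr → x = -4.447; check Q = 1.1570e-06
Then add 0.04309 M of C.
Step 2:
                    L           J           C
  Initial       13.71       4.458      0.1583
  Change      0.06303     0.02101    -0.04202
  Equil         13.77       4.479      0.1163
  solve Keq expr → x = -0.02101; check Q = 1.1570e-06
Then add 1.68 M of J.
Step 3:
                    L           J           C
  Initial       13.77       6.159      0.1163
  Change     -0.02931   -0.009769     0.01954
  Equil         13.74       6.149      0.1358
  solve Keq expr → x = 0.009769; check Q = 1.1570e-06

[J]_eq = 6.149 M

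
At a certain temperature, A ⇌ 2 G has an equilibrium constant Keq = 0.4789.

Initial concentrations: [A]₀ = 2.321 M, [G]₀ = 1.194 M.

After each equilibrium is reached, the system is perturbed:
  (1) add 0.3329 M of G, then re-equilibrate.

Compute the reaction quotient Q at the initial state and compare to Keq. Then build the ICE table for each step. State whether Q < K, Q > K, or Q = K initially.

Q₀ = 0.6142 vs Keq = 0.4789 ⇒ Q>K, reverse
Step 1:
                    A           G
  init          2.321       1.194
  Δ           0.06277     -0.1255
  eq            2.384       1.068
  solve Keq expr → x = -0.06277; check Q = 0.4789
Then add 0.3329 M of G.
Step 2:
                    A           G
  init          2.384       1.401
  Δ            0.1499     -0.2998
  eq            2.534       1.102
  solve Keq expr → x = -0.1499; check Q = 0.4789

Q₀ = 0.6142; Q > K (proceeds reverse)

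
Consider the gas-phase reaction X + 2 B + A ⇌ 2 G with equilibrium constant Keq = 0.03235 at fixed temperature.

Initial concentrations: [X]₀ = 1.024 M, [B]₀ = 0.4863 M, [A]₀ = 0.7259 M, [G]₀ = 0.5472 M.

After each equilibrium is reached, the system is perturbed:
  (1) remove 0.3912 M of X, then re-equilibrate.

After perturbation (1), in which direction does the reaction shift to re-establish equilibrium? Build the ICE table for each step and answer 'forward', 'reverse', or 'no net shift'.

Q₀ = 1.703 vs Keq = 0.03235 ⇒ Q>K, reverse
Step 1:
                  X         B         A         G
  I           1.024    0.4863    0.7259    0.5472
  C          0.1911    0.3823    0.1911   -0.3823
  E           1.215    0.8686     0.917    0.1649
  solve Keq expr → x = -0.1911; check Q = 0.03235
Then remove 0.3912 M of X.
Step 2:
                  X         B         A         G
  I          0.8239    0.8686     0.917    0.1649
  C         0.01177   0.02354   0.01177  -0.02354
  E          0.8357    0.8921    0.9288    0.1414
  solve Keq expr → x = -0.01177; check Q = 0.03235

Direction: reverse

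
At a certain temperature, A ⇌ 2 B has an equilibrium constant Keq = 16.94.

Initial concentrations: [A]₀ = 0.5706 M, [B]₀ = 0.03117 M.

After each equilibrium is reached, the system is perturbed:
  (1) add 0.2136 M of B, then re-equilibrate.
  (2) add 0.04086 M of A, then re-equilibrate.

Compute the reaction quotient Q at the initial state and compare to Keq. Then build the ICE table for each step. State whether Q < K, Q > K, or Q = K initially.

Q₀ = 0.001703; Q < K (proceeds forward)

Q₀ = 0.001703 vs Keq = 16.94 ⇒ Q<K, forward
Step 1:
                  A         B
  init       0.5706   0.03117
  Δ         -0.5063     1.013
  eq        0.06431     1.044
  solve Keq expr → x = 0.5063; check Q = 16.94
Then add 0.2136 M of B.
Step 2:
                  A         B
  init      0.06431     1.257
  Δ         0.02246  -0.04493
  eq        0.08677     1.212
  solve Keq expr → x = -0.02246; check Q = 16.94
Then add 0.04086 M of A.
Step 3:
                  A         B
  init       0.1276     1.212
  Δ        -0.03158   0.06317
  eq        0.09605     1.276
  solve Keq expr → x = 0.03158; check Q = 16.94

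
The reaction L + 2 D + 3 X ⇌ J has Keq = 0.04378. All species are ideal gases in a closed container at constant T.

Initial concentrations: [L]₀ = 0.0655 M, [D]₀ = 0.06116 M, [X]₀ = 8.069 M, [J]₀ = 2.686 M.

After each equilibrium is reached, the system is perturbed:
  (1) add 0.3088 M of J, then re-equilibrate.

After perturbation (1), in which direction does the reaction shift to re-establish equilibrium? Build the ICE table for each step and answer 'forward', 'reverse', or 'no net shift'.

Q₀ = 20.87 vs Keq = 0.04378 ⇒ Q>K, reverse
Step 1:
                   L          D          X          J
  Initial     0.0655    0.06116      8.069      2.686
  Change      0.2332     0.4663     0.6995    -0.2332
  Equil       0.2987     0.5275      8.768      2.453
  solve Keq expr → x = -0.2332; check Q = 0.04378
Then add 0.3088 M of J.
Step 2:
                   L          D          X          J
  Initial     0.2987     0.5275      8.768      2.762
  Change    0.009777    0.01955    0.02933  -0.009777
  Equil       0.3084      0.547      8.798      2.752
  solve Keq expr → x = -0.009777; check Q = 0.04378

Direction: reverse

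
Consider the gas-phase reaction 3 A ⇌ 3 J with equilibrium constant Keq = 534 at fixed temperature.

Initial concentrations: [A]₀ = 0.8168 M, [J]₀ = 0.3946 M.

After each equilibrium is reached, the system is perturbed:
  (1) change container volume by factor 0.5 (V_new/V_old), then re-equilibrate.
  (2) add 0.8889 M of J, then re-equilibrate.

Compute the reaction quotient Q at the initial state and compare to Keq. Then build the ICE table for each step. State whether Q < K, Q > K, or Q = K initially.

Q₀ = 0.1128 vs Keq = 534 ⇒ Q<K, forward
Step 1:
                   A          J
  Initial     0.8168     0.3946
  Change     -0.6839     0.6839
  Equil       0.1329      1.078
  solve Keq expr → x = 0.228; check Q = 534
Then change container volume by factor 0.5 (V_new/V_old).
Step 2:
                   A          J
  Initial     0.2659      2.157
  Change           0          0
  Equil       0.2659      2.157
  solve Keq expr → x = 0; check Q = 534
Then add 0.8889 M of J.
Step 3:
                   A          J
  Initial     0.2659      3.046
  Change     0.09754   -0.09754
  Equil       0.3634      2.948
  solve Keq expr → x = -0.03251; check Q = 534

Q₀ = 0.1128; Q < K (proceeds forward)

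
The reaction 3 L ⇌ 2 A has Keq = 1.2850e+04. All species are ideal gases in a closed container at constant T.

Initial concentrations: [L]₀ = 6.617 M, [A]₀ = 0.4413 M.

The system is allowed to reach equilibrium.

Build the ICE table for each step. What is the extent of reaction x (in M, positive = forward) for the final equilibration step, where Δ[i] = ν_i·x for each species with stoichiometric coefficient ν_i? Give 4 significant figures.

Q₀ = 6.7218e-04 vs Keq = 1.2850e+04 ⇒ Q<K, forward
Step 1:
                    L           A
  init          6.617      0.4413
  Δ            -6.496       4.331
  eq            0.121       4.772
  solve Keq expr → x = 2.165; check Q = 1.2850e+04

x = 2.165 M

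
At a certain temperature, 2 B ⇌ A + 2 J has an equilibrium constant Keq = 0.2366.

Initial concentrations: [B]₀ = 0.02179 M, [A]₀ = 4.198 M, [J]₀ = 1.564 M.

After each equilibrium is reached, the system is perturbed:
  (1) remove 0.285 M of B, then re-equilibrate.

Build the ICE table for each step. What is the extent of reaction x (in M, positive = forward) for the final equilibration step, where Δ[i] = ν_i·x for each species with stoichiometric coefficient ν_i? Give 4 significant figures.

Q₀ = 2.1627e+04 vs Keq = 0.2366 ⇒ Q>K, reverse
Step 1:
                  B         A         J
  init      0.02179     4.198     1.564
  Δ            1.24   -0.6198     -1.24
  eq          1.261     3.578    0.3244
  solve Keq expr → x = -0.6198; check Q = 0.2366
Then remove 0.285 M of B.
Step 2:
                  B         A         J
  init       0.9764     3.578    0.3244
  Δ         0.05744  -0.02872  -0.05744
  eq          1.034     3.549    0.2669
  solve Keq expr → x = -0.02872; check Q = 0.2366

x = -0.02872 M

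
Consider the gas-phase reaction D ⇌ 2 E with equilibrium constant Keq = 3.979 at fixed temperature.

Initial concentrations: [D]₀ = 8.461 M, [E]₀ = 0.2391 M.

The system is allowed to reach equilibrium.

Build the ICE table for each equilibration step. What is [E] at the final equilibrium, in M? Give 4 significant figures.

[E]_eq = 4.932 M

Q₀ = 0.006757 vs Keq = 3.979 ⇒ Q<K, forward
Step 1:
                  D         E
  init        8.461    0.2391
  Δ          -2.347     4.693
  eq          6.114     4.932
  solve Keq expr → x = 2.347; check Q = 3.979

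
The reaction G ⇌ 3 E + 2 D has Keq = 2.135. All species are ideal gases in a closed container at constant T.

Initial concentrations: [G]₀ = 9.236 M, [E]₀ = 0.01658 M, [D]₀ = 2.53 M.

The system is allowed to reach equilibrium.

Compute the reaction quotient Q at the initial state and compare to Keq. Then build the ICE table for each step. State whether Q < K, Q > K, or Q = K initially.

Q₀ = 3.1587e-06; Q < K (proceeds forward)

Q₀ = 3.1587e-06 vs Keq = 2.135 ⇒ Q<K, forward
Step 1:
                  G         E         D
  Initial     9.236   0.01658      2.53
  Change    -0.3935     1.181    0.7871
  Equil       8.842     1.197     3.317
  solve Keq expr → x = 0.3935; check Q = 2.135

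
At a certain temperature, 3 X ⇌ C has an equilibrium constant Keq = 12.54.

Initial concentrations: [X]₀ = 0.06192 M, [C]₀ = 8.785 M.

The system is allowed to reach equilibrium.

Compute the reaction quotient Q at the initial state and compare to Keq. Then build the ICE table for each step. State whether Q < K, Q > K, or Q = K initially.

Q₀ = 3.7004e+04; Q > K (proceeds reverse)

Q₀ = 3.7004e+04 vs Keq = 12.54 ⇒ Q>K, reverse
Step 1:
                    X           C
  I           0.06192       8.785
  C            0.8169     -0.2723
  E            0.8789       8.513
  solve Keq expr → x = -0.2723; check Q = 12.54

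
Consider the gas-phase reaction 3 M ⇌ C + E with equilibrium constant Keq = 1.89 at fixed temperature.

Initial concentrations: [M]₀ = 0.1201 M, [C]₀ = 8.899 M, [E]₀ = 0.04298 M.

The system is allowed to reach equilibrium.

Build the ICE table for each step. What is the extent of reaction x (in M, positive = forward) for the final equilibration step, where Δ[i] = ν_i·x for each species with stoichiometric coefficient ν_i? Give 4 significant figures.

x = -0.04002 M

Q₀ = 220.8 vs Keq = 1.89 ⇒ Q>K, reverse
Step 1:
                  M         C         E
  init       0.1201     8.899   0.04298
  Δ          0.1201  -0.04002  -0.04002
  eq         0.2402     8.859  0.002956
  solve Keq expr → x = -0.04002; check Q = 1.89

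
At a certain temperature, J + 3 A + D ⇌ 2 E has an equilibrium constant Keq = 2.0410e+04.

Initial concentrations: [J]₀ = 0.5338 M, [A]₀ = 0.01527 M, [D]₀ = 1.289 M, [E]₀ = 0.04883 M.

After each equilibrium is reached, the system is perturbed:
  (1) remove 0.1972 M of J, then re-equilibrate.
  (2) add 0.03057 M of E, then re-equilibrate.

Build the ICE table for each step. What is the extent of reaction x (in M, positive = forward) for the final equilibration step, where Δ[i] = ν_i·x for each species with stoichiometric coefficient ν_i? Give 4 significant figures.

x = -7.6324e-04 M

Q₀ = 973.3 vs Keq = 2.0410e+04 ⇒ Q<K, forward
Step 1:
                  J         A         D         E
  init       0.5338   0.01527     1.289   0.04883
  Δ       -0.003086 -0.009259 -0.003086  0.006173
  eq         0.5307  0.006011     1.286     0.055
  solve Keq expr → x = 0.003086; check Q = 2.0410e+04
Then remove 0.1972 M of J.
Step 2:
                  J         A         D         E
  init       0.3335  0.006011     1.286     0.055
  Δ       3.1666e-04 9.4997e-04 3.1666e-04 -6.3332e-04
  eq         0.3338  0.006961     1.286   0.05437
  solve Keq expr → x = -3.1666e-04; check Q = 2.0410e+04
Then add 0.03057 M of E.
Step 3:
                  J         A         D         E
  init       0.3338  0.006961     1.286   0.08494
  Δ       7.6324e-04   0.00229 7.6324e-04 -0.001526
  eq         0.3346  0.009251     1.287   0.08341
  solve Keq expr → x = -7.6324e-04; check Q = 2.0410e+04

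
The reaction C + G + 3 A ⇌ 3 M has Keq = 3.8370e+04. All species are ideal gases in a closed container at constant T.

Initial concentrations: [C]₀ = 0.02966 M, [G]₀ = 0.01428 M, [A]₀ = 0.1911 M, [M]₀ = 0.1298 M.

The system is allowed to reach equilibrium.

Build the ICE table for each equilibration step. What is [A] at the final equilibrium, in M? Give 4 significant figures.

Q₀ = 739.8 vs Keq = 3.8370e+04 ⇒ Q<K, forward
Step 1:
                  C         G         A         M
  I         0.02966   0.01428    0.1911    0.1298
  C        -0.01236  -0.01236  -0.03709   0.03709
  E          0.0173  0.001917     0.154    0.1669
  solve Keq expr → x = 0.01236; check Q = 3.8370e+04

[A]_eq = 0.154 M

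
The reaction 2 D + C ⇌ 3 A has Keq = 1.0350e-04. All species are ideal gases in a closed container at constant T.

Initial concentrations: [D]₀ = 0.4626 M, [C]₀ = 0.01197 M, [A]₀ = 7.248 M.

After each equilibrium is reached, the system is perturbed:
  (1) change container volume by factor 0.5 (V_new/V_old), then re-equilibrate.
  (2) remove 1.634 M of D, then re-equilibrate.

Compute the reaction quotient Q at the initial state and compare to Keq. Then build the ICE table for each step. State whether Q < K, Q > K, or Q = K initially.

Q₀ = 1.4864e+05 vs Keq = 1.0350e-04 ⇒ Q>K, reverse
Step 1:
                    D           C           A
  I            0.4626     0.01197       7.248
  C             4.707       2.354      -7.061
  E              5.17       2.366       0.187
  solve Keq expr → x = -2.354; check Q = 1.0350e-04
Then change container volume by factor 0.5 (V_new/V_old).
Step 2:
                    D           C           A
  I             10.34       4.731      0.3741
  C                 0           0           0
  E             10.34       4.731      0.3741
  solve Keq expr → x = 0; check Q = 1.0350e-04
Then remove 1.634 M of D.
Step 3:
                    D           C           A
  I             8.706       4.731      0.3741
  C           0.02636     0.01318    -0.03955
  E             8.732       4.744      0.3345
  solve Keq expr → x = -0.01318; check Q = 1.0350e-04

Q₀ = 1.4864e+05; Q > K (proceeds reverse)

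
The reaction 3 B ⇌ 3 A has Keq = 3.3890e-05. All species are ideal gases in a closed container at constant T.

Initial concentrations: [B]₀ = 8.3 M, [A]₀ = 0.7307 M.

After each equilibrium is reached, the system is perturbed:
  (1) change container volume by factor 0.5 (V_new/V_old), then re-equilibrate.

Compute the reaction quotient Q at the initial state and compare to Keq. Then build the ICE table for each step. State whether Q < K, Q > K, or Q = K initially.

Q₀ = 6.8231e-04 vs Keq = 3.3890e-05 ⇒ Q>K, reverse
Step 1:
                   B          A
  I              8.3     0.7307
  C           0.4476    -0.4476
  E            8.748     0.2831
  solve Keq expr → x = -0.1492; check Q = 3.3890e-05
Then change container volume by factor 0.5 (V_new/V_old).
Step 2:
                   B          A
  I             17.5     0.5662
  C                0          0
  E             17.5     0.5662
  solve Keq expr → x = 0; check Q = 3.3890e-05

Q₀ = 6.8231e-04; Q > K (proceeds reverse)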